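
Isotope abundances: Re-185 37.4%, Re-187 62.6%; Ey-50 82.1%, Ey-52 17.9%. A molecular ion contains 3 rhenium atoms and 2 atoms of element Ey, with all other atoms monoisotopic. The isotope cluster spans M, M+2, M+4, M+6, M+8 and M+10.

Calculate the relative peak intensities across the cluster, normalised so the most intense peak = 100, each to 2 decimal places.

Rhenium pattern (n=3): 0.05231362 : 0.26268713 : 0.43968487 : 0.24531438
Element Ey pattern (n=2): 0.674041 : 0.293918 : 0.032041
Convolve the two distributions (both contribute in 2-u steps):
  M: 0.05231362×0.674041 = 0.035262
  M+2: 0.05231362×0.293918 + 0.26268713×0.674041 = 0.192438
  M+4: 0.05231362×0.032041 + 0.26268713×0.293918 + 0.43968487×0.674041 = 0.375250
  M+6: 0.26268713×0.032041 + 0.43968487×0.293918 + 0.24531438×0.674041 = 0.303000
  M+8: 0.43968487×0.032041 + 0.24531438×0.293918 = 0.086190
  M+10: 0.24531438×0.032041 = 0.007860
Scale to base peak (0.375250) = 100: 9.40 : 51.28 : 100.00 : 80.75 : 22.97 : 2.09

9.40 : 51.28 : 100.00 : 80.75 : 22.97 : 2.09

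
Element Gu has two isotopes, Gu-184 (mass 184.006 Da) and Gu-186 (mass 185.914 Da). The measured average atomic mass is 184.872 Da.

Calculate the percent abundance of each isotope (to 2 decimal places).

Gu-184: 54.61%, Gu-186: 45.39%

Writing the weighted mean with unknown fraction x of Gu-184:
184.006·x + 185.914·(1 − x) = 184.872
(184.006 − 185.914)·x = 184.872 − 185.914
x = -1.042 / -1.908 = 0.54612 → 54.61% Gu-184, 45.39% Gu-186.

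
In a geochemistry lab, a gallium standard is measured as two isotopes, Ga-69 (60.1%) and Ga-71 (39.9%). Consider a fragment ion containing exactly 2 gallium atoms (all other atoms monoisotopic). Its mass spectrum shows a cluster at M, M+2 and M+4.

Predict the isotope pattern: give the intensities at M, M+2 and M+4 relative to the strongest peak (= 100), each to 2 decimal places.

75.31 : 100.00 : 33.19

Expanding (0.601 + 0.399)^2:
P(M) = 0.601^2 = 0.361201
P(M+2) = 2 × 0.601^1 × 0.399^1 = 0.479598
P(M+4) = 0.399^2 = 0.159201
The M+2 peak is largest (0.479598); scaling to 100 gives 75.31 : 100.00 : 33.19.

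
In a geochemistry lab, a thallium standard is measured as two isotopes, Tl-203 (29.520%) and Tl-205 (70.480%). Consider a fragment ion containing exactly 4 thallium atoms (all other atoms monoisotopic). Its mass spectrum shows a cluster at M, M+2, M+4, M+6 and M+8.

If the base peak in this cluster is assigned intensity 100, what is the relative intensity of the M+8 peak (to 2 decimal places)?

59.69

Term probabilities: M 0.0076, M+2 0.0725, M+4 0.2597, M+6 0.4134, M+8 0.2468. Base peak = M+6.
P(M+6) = C(4,3) × 0.29520^1 × 0.70480^3 = 4 × 0.2952 × 0.35010449 = 0.413403 (base)
P(M+8) = C(4,4) × 0.29520^0 × 0.70480^4 = 1 × 1.0000 × 0.24675365 = 0.246754
Relative intensity = 0.246754 / 0.413403 × 100 = 59.69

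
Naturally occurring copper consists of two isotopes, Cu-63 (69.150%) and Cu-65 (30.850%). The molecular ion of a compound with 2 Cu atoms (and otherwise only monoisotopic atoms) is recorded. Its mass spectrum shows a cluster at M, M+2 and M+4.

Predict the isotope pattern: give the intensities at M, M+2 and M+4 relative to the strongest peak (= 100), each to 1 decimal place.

Expanding (0.69150 + 0.30850)^2:
P(M) = 0.69150^2 = 0.478172
P(M+2) = 2 × 0.69150^1 × 0.30850^1 = 0.426656
P(M+4) = 0.30850^2 = 0.095172
The M peak is largest (0.478172); scaling to 100 gives 100.0 : 89.2 : 19.9.

100.0 : 89.2 : 19.9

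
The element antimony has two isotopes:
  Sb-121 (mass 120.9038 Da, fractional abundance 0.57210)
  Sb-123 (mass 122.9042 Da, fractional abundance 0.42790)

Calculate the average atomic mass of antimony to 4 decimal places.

121.7598 Da

Weight each isotope mass by its fractional abundance: 0.57210 × 120.9038 + 0.42790 × 122.9042
= 69.16906 + 52.59071 = 121.75977 Da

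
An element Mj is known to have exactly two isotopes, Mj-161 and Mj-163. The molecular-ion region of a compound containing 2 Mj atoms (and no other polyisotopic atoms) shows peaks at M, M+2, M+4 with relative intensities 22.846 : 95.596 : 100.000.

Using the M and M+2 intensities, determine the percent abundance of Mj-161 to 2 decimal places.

Write p for the Mj-161 fraction. I(M+2)/I(M) = [C(2,1)·p^1·(1−p)] / p^2 = 2·(1−p)/p = 95.596/22.846 = 4.1844
(1−p)/p = 4.1844/2 = 2.0922  ⇒  p = 1/(1 + 2.0922) = 0.3234
Mj-161: 32.34%, Mj-163: 67.66%.

32.34%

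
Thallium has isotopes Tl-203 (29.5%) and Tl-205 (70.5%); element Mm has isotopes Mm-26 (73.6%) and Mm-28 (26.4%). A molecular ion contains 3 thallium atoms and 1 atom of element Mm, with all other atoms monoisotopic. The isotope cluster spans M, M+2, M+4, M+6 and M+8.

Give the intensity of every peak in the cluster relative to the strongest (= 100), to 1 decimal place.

Thallium pattern (n=3): 0.02567237 : 0.18405787 : 0.43986713 : 0.35040263
Element Mm pattern (n=1): 0.7360 : 0.2640
Convolve the two distributions (both contribute in 2-u steps):
  M: 0.02567237×0.7360 = 0.018895
  M+2: 0.02567237×0.2640 + 0.18405787×0.7360 = 0.142244
  M+4: 0.18405787×0.2640 + 0.43986713×0.7360 = 0.372333
  M+6: 0.43986713×0.2640 + 0.35040263×0.7360 = 0.374021
  M+8: 0.35040263×0.2640 = 0.092506
Scale to base peak (0.374021) = 100: 5.1 : 38.0 : 99.5 : 100.0 : 24.7

5.1 : 38.0 : 99.5 : 100.0 : 24.7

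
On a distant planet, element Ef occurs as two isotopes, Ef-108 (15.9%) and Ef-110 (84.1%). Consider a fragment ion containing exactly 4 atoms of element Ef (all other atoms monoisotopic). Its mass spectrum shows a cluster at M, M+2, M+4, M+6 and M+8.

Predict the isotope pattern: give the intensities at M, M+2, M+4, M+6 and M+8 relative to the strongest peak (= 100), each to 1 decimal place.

0.1 : 2.7 : 21.4 : 75.6 : 100.0

Expanding (0.159 + 0.841)^4:
P(M) = 0.159^4 = 0.000639
P(M+2) = 4 × 0.159^3 × 0.841^1 = 0.013522
P(M+4) = 6 × 0.159^2 × 0.841^2 = 0.107285
P(M+6) = 4 × 0.159^1 × 0.841^3 = 0.378308
P(M+8) = 0.841^4 = 0.500246
The M+8 peak is largest (0.500246); scaling to 100 gives 0.1 : 2.7 : 21.4 : 75.6 : 100.0.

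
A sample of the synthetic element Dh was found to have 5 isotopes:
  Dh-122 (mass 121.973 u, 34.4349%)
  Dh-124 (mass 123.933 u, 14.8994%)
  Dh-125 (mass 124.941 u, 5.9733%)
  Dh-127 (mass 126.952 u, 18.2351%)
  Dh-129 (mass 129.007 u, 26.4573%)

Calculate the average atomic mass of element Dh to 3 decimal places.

Weight each isotope mass by its fractional abundance: 0.344349 × 121.973 + 0.148994 × 123.933 + 0.059733 × 124.941 + 0.182351 × 126.952 + 0.264573 × 129.007
= 42.0013 + 18.4653 + 7.4631 + 23.1498 + 34.1318 = 125.2113 u

125.211 u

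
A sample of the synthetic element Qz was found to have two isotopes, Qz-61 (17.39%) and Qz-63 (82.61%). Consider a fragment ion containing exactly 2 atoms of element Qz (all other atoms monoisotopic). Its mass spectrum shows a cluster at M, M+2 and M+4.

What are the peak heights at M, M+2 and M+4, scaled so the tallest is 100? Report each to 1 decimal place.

4.4 : 42.1 : 100.0

Each Qz atom is independently Qz-61 (p = 0.1739) or Qz-63 (q = 0.8261); the cluster is the binomial expansion (p + q)^2.
P(M) = 0.1739^2 = 0.030241
P(M+2) = 2 × 0.1739^1 × 0.8261^1 = 0.287318
P(M+4) = 0.8261^2 = 0.682441
The M+4 peak is largest (0.682441); scaling to 100 gives 4.4 : 42.1 : 100.0.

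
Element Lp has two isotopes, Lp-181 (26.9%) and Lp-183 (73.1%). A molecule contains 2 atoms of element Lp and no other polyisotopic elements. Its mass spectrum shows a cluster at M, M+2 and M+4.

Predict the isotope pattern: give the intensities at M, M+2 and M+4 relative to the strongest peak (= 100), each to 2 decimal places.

Expanding (0.269 + 0.731)^2:
P(M) = 0.269^2 = 0.072361
P(M+2) = 2 × 0.269^1 × 0.731^1 = 0.393278
P(M+4) = 0.731^2 = 0.534361
The M+4 peak is largest (0.534361); scaling to 100 gives 13.54 : 73.60 : 100.00.

13.54 : 73.60 : 100.00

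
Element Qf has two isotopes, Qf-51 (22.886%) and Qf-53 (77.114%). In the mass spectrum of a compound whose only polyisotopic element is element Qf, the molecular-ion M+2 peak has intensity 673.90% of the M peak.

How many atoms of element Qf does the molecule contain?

For n independent Qf atoms, I(M+2)/I(M) = n · (abundance Qf-53) / (abundance Qf-51) = n · 0.77114/0.22886.
n = 6.7390 × 0.22886/0.77114 = 2.00 ≈ 2

2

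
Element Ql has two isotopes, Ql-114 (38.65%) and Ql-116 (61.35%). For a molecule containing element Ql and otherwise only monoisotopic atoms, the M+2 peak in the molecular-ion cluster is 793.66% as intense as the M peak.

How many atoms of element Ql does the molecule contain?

For n independent Ql atoms, I(M+2)/I(M) = n · (abundance Ql-116) / (abundance Ql-114) = n · 0.6135/0.3865.
n = 7.9366 × 0.3865/0.6135 = 5.00 ≈ 5

5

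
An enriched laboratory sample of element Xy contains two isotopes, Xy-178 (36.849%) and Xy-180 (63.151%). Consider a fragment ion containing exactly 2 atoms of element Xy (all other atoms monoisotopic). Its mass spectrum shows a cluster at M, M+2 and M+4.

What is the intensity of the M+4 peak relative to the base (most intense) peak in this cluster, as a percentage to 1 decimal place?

Term probabilities: M 0.1358, M+2 0.4654, M+4 0.3988. Base peak = M+2.
P(M+2) = C(2,1) × 0.36849^1 × 0.63151^1 = 2 × 0.36849 × 0.63151 = 0.465410 (base)
P(M+4) = C(2,2) × 0.36849^0 × 0.63151^2 = 1 × 1.0000 × 0.39880488 = 0.398805
Relative intensity = 0.398805 / 0.465410 × 100 = 85.7

85.7%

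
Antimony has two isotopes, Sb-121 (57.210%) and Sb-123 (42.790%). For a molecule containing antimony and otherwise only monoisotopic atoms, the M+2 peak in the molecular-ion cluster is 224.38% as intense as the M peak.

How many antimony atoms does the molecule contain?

With n Sb atoms, P(M+2)/P(M) = C(n,1)·p^(n−1)q / p^n = n·q/p = n · 0.42790/0.57210.
n = 2.2438 × 0.57210/0.42790 = 3.00 ≈ 3

3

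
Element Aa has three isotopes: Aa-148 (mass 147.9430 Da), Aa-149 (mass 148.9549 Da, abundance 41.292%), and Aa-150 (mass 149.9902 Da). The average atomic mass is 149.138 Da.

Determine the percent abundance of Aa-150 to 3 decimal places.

The remaining 58.708% is split between Aa-148 (fraction x) and Aa-150 (fraction 0.58708 − x).
Substituting: 147.9430x + 149.9902(0.58708 − x) = 87.631542692
(147.9430 − 149.9902)x = -0.424703924  ⇒  x = 0.20746, y = 0.37962
Aa-148: 20.746%, Aa-150: 37.962%.

37.962%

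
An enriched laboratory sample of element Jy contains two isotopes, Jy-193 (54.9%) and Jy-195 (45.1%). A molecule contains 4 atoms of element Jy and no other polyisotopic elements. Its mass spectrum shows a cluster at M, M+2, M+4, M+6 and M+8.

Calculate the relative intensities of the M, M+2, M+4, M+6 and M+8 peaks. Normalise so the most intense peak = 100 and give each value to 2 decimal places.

Each Jy atom is independently Jy-193 (p = 0.549) or Jy-195 (q = 0.451); the cluster is the binomial expansion (p + q)^4.
P(M) = 0.549^4 = 0.090843
P(M+2) = 4 × 0.549^3 × 0.451^1 = 0.298506
P(M+4) = 6 × 0.549^2 × 0.451^2 = 0.367832
P(M+6) = 4 × 0.549^1 × 0.451^3 = 0.201448
P(M+8) = 0.451^4 = 0.041372
The M+4 peak is largest (0.367832); scaling to 100 gives 24.70 : 81.15 : 100.00 : 54.77 : 11.25.

24.70 : 81.15 : 100.00 : 54.77 : 11.25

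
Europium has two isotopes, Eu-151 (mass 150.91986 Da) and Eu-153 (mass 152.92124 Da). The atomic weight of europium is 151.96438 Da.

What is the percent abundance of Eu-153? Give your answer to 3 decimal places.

52.190%

Let x be the fractional abundance of Eu-151; then Eu-153 has abundance 1 − x.
150.91986·x + 152.92124·(1 − x) = 151.96438
(150.91986 − 152.92124)·x = 151.96438 − 152.92124
x = -0.95686 / -2.00138 = 0.47810 → 47.810% Eu-151, 52.190% Eu-153.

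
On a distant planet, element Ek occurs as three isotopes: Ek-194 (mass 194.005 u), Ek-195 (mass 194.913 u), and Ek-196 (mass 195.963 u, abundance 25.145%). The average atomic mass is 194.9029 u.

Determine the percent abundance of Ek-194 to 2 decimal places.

The remaining 74.855% is split between Ek-194 (fraction x) and Ek-195 (fraction 0.74855 − x).
Substituting: 194.005x + 194.913(0.74855 − x) = 145.62800365
(194.005 − 194.913)x = -0.2741225  ⇒  x = 0.30190, y = 0.44665
Ek-194: 30.19%, Ek-195: 44.67%.

30.19%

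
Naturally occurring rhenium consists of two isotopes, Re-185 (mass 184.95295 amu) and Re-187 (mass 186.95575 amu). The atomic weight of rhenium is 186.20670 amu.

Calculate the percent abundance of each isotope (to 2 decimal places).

Re-185: 37.40%, Re-187: 62.60%

Writing the weighted mean with unknown fraction x of Re-185:
184.95295·x + 186.95575·(1 − x) = 186.20670
(184.95295 − 186.95575)·x = 186.20670 − 186.95575
x = -0.74905 / -2.00280 = 0.37400 → 37.40% Re-185, 62.60% Re-187.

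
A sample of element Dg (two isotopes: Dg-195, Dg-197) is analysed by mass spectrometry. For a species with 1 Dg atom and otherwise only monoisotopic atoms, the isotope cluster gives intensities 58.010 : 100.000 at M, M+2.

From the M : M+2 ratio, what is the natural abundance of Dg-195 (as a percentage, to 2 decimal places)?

Write p for the Dg-195 fraction. I(M+2)/I(M) = [C(1,1)·p^0·(1−p)] / p^1 = 1·(1−p)/p = 100.000/58.010 = 1.7238
(1−p)/p = 1.7238/1 = 1.7238  ⇒  p = 1/(1 + 1.7238) = 0.3671
Dg-195: 36.71%, Dg-197: 63.29%.

36.71%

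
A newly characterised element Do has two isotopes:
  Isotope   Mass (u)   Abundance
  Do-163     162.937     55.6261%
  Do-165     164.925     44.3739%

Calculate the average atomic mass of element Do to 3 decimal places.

163.819 u

The abundance-weighted mean is 0.556261 × 162.937 + 0.443739 × 164.925
= 90.6355 + 73.1837 = 163.8192 u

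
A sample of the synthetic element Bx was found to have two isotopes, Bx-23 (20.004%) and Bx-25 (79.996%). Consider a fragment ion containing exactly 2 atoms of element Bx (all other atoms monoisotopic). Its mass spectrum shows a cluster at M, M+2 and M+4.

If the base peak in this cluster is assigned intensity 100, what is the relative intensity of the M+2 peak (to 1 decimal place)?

(0.20004 + 0.79996)^2 gives M 0.0400, M+2 0.3200, M+4 0.6399; the largest is M+4.
P(M+4) = C(2,2) × 0.20004^0 × 0.79996^2 = 1 × 1.0000 × 0.639936 = 0.639936 (base)
P(M+2) = C(2,1) × 0.20004^1 × 0.79996^1 = 2 × 0.20004 × 0.79996 = 0.320048
Relative intensity = 0.320048 / 0.639936 × 100 = 50.0

50.0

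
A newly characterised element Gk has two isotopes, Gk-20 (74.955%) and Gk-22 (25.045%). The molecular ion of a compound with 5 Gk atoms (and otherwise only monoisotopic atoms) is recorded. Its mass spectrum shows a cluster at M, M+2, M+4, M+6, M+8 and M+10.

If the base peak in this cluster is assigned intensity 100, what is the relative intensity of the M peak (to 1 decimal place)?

59.9

Binomial terms of (0.74955 + 0.25045)^5: M 0.2366, M+2 0.3953, M+4 0.2641, M+6 0.0883, M+8 0.0147, M+10 0.0010 → M+2 is the base peak.
P(M+2) = C(5,1) × 0.74955^4 × 0.25045^1 = 5 × 0.31564756 × 0.25045 = 0.395270 (base)
P(M) = C(5,0) × 0.74955^5 × 0.25045^0 = 1 × 0.23659363 × 1.0000 = 0.236594
Relative intensity = 0.236594 / 0.395270 × 100 = 59.9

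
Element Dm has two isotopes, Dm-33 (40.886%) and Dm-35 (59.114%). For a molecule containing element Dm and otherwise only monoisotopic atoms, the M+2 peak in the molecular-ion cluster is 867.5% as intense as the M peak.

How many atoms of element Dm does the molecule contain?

6

The M+2/M ratio from n Dm atoms is n · q/p = n · 0.59114/0.40886.
n = 8.675 × 0.40886/0.59114 = 6.00 ≈ 6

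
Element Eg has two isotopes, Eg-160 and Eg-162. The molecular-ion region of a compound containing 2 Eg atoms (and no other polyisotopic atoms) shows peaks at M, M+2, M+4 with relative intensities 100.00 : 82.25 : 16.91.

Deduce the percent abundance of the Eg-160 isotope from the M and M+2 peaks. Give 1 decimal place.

Write p for the Eg-160 fraction. I(M+2)/I(M) = [C(2,1)·p^1·(1−p)] / p^2 = 2·(1−p)/p = 82.25/100.00 = 0.8225
(1−p)/p = 0.8225/2 = 0.4113  ⇒  p = 1/(1 + 0.4113) = 0.7086
Eg-160: 70.9%, Eg-162: 29.1%.

70.9%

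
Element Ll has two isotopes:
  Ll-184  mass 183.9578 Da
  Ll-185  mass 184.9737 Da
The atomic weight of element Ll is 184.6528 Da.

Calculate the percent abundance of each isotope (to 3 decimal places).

Writing the weighted mean with unknown fraction x of Ll-184:
183.9578·x + 184.9737·(1 − x) = 184.6528
(183.9578 − 184.9737)·x = 184.6528 − 184.9737
x = -0.3209 / -1.0159 = 0.31588 → 31.588% Ll-184, 68.412% Ll-185.

Ll-184: 31.588%, Ll-185: 68.412%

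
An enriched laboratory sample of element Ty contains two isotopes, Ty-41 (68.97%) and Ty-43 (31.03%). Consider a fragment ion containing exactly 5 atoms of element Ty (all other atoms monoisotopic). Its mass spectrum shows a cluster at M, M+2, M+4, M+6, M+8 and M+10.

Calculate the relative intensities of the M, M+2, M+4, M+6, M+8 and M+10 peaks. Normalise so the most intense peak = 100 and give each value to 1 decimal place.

Expanding (0.6897 + 0.3103)^5:
P(M) = 0.6897^5 = 0.156063
P(M+2) = 5 × 0.6897^4 × 0.3103^1 = 0.351069
P(M+4) = 10 × 0.6897^3 × 0.3103^2 = 0.315896
P(M+6) = 10 × 0.6897^2 × 0.3103^3 = 0.142123
P(M+8) = 5 × 0.6897^1 × 0.3103^4 = 0.031971
P(M+10) = 0.3103^5 = 0.002877
The M+2 peak is largest (0.351069); scaling to 100 gives 44.5 : 100.0 : 90.0 : 40.5 : 9.1 : 0.8.

44.5 : 100.0 : 90.0 : 40.5 : 9.1 : 0.8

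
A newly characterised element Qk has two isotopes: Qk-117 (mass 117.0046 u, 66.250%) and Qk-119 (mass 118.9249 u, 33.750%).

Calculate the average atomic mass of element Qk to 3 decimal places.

Weight each isotope mass by its fractional abundance: 0.66250 × 117.0046 + 0.33750 × 118.9249
= 77.51555 + 40.13715 = 117.65270 u

117.653 u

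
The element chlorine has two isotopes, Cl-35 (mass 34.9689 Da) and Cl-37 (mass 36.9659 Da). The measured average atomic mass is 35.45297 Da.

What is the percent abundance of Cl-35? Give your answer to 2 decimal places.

Let x be the fractional abundance of Cl-35; then Cl-37 has abundance 1 − x.
34.9689·x + 36.9659·(1 − x) = 35.45297
(34.9689 − 36.9659)·x = 35.45297 − 36.9659
x = -1.51293 / -1.9970 = 0.75760 → 75.76% Cl-35, 24.24% Cl-37.

75.76%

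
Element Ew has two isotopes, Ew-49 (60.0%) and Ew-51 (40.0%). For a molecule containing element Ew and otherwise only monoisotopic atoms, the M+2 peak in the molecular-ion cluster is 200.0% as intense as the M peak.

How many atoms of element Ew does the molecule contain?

3

For n independent Ew atoms, I(M+2)/I(M) = n · (abundance Ew-51) / (abundance Ew-49) = n · 0.400/0.600.
n = 2.000 × 0.600/0.400 = 3.00 ≈ 3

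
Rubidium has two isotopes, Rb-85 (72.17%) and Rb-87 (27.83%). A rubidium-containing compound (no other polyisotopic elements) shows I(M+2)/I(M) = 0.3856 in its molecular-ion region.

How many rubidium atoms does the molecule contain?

The M+2/M ratio from n Rb atoms is n · q/p = n · 0.2783/0.7217.
n = 0.3856 × 0.7217/0.2783 = 1.00 ≈ 1

1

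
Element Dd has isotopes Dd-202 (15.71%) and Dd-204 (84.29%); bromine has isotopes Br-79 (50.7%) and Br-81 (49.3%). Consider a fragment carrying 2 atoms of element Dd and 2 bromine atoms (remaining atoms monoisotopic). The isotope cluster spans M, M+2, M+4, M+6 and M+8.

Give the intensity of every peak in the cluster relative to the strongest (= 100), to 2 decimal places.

Element Dd pattern (n=2): 0.02468041 : 0.26483918 : 0.71048041
Bromine pattern (n=2): 0.257049 : 0.499902 : 0.243049
Convolve the two distributions (both contribute in 2-u steps):
  M: 0.02468041×0.257049 = 0.006344
  M+2: 0.02468041×0.499902 + 0.26483918×0.257049 = 0.080414
  M+4: 0.02468041×0.243049 + 0.26483918×0.499902 + 0.71048041×0.257049 = 0.321020
  M+6: 0.26483918×0.243049 + 0.71048041×0.499902 = 0.419539
  M+8: 0.71048041×0.243049 = 0.172682
Scale to base peak (0.419539) = 100: 1.51 : 19.17 : 76.52 : 100.00 : 41.16

1.51 : 19.17 : 76.52 : 100.00 : 41.16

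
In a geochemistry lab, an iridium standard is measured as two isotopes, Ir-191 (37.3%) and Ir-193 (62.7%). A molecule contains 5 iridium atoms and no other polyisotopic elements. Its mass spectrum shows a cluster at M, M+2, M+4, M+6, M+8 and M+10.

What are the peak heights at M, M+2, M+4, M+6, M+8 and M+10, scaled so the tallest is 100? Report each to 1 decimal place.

2.1 : 17.7 : 59.5 : 100.0 : 84.0 : 28.3

Each Ir atom is independently Ir-191 (p = 0.373) or Ir-193 (q = 0.627); the cluster is the binomial expansion (p + q)^5.
P(M) = 0.373^5 = 0.007220
P(M+2) = 5 × 0.373^4 × 0.627^1 = 0.060684
P(M+4) = 10 × 0.373^3 × 0.627^2 = 0.204015
P(M+6) = 10 × 0.373^2 × 0.627^3 = 0.342942
P(M+8) = 5 × 0.373^1 × 0.627^4 = 0.288237
P(M+10) = 0.627^5 = 0.096903
The M+6 peak is largest (0.342942); scaling to 100 gives 2.1 : 17.7 : 59.5 : 100.0 : 84.0 : 28.3.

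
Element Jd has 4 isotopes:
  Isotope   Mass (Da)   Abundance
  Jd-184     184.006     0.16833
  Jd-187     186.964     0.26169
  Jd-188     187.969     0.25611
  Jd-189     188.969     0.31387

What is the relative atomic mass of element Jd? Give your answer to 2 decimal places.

187.35 Da

The abundance-weighted mean is 0.16833 × 184.006 + 0.26169 × 186.964 + 0.25611 × 187.969 + 0.31387 × 188.969
= 30.9737 + 48.9266 + 48.1407 + 59.3117 = 187.3527 Da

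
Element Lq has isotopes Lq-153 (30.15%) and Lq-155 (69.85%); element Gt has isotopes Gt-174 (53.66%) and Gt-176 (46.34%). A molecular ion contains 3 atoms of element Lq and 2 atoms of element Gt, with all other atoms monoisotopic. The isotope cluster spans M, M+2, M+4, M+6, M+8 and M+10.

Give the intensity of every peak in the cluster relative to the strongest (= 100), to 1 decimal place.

Element Lq pattern (n=3): 0.02740703 : 0.19048566 : 0.44130759 : 0.34079972
Element Gt pattern (n=2): 0.28793956 : 0.49732088 : 0.21473956
Convolve the two distributions (both contribute in 2-u steps):
  M: 0.02740703×0.28793956 = 0.007892
  M+2: 0.02740703×0.49732088 + 0.19048566×0.28793956 = 0.068478
  M+4: 0.02740703×0.21473956 + 0.19048566×0.49732088 + 0.44130759×0.28793956 = 0.227688
  M+6: 0.19048566×0.21473956 + 0.44130759×0.49732088 + 0.34079972×0.28793956 = 0.358506
  M+8: 0.44130759×0.21473956 + 0.34079972×0.49732088 = 0.264253
  M+10: 0.34079972×0.21473956 = 0.073183
Scale to base peak (0.358506) = 100: 2.2 : 19.1 : 63.5 : 100.0 : 73.7 : 20.4

2.2 : 19.1 : 63.5 : 100.0 : 73.7 : 20.4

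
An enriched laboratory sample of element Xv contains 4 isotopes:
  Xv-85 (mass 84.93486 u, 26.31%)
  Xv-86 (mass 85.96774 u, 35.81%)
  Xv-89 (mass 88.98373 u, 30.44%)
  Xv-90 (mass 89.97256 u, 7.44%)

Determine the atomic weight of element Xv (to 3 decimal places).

The abundance-weighted mean is 0.2631 × 84.93486 + 0.3581 × 85.96774 + 0.3044 × 88.98373 + 0.0744 × 89.97256
= 22.346362 + 30.785048 + 27.086647 + 6.693958 = 86.912015 u

86.912 u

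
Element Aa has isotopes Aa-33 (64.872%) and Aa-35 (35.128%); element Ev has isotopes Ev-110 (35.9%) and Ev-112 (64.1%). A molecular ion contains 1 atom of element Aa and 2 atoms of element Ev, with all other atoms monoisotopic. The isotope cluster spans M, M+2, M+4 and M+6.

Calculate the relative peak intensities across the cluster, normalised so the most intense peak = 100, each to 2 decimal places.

Element Aa pattern (n=1): 0.64872 : 0.35128
Element Ev pattern (n=2): 0.128881 : 0.460238 : 0.410881
Convolve the two distributions (both contribute in 2-u steps):
  M: 0.64872×0.128881 = 0.083608
  M+2: 0.64872×0.460238 + 0.35128×0.128881 = 0.343839
  M+4: 0.64872×0.410881 + 0.35128×0.460238 = 0.428219
  M+6: 0.35128×0.410881 = 0.144334
Scale to base peak (0.428219) = 100: 19.52 : 80.30 : 100.00 : 33.71

19.52 : 80.30 : 100.00 : 33.71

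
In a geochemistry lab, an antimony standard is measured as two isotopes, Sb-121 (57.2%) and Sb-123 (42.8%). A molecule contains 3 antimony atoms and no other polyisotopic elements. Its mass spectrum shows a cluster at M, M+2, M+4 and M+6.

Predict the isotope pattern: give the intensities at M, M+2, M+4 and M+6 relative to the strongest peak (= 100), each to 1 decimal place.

44.5 : 100.0 : 74.8 : 18.7

Each Sb atom is independently Sb-121 (p = 0.572) or Sb-123 (q = 0.428); the cluster is the binomial expansion (p + q)^3.
P(M) = 0.572^3 = 0.187149
P(M+2) = 3 × 0.572^2 × 0.428^1 = 0.420104
P(M+4) = 3 × 0.572^1 × 0.428^2 = 0.314344
P(M+6) = 0.428^3 = 0.078403
The M+2 peak is largest (0.420104); scaling to 100 gives 44.5 : 100.0 : 74.8 : 18.7.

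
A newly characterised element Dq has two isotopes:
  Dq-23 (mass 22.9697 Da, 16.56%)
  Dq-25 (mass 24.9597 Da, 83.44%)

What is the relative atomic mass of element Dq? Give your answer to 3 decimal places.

24.630 Da

Average mass = Σ (abundance × isotope mass) = 0.1656 × 22.9697 + 0.8344 × 24.9597
= 3.80378 + 20.82637 = 24.63015 Da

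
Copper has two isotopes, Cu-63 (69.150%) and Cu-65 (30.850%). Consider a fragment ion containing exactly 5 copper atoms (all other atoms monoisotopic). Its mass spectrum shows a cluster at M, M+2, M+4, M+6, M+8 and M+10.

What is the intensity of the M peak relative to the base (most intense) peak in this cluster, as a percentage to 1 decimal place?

44.8%

(0.69150 + 0.30850)^5 gives M 0.1581, M+2 0.3527, M+4 0.3147, M+6 0.1404, M+8 0.0313, M+10 0.0028; the largest is M+2.
P(M+2) = C(5,1) × 0.69150^4 × 0.30850^1 = 5 × 0.2286487 × 0.3085 = 0.352691 (base)
P(M) = C(5,0) × 0.69150^5 × 0.30850^0 = 1 × 0.15811058 × 1.0000 = 0.158111
Relative intensity = 0.158111 / 0.352691 × 100 = 44.8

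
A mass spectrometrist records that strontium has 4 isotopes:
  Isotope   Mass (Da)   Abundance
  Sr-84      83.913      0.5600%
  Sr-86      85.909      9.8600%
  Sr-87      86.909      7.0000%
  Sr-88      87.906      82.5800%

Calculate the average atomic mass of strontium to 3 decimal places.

87.617 Da

Ar = Σ fᵢ·mᵢ = 0.005600 × 83.913 + 0.098600 × 85.909 + 0.070000 × 86.909 + 0.825800 × 87.906
= 0.4699 + 8.4706 + 6.0836 + 72.5928 = 87.6169 Da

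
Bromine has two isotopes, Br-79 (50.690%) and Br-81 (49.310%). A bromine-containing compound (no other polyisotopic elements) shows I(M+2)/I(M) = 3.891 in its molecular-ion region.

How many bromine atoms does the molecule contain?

4

With n Br atoms, P(M+2)/P(M) = C(n,1)·p^(n−1)q / p^n = n·q/p = n · 0.49310/0.50690.
n = 3.891 × 0.50690/0.49310 = 4.00 ≈ 4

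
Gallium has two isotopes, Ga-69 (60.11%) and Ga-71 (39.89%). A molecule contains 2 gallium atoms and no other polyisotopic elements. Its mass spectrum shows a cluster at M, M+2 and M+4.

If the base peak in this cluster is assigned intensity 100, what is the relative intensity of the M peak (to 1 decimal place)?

75.3

Binomial terms of (0.6011 + 0.3989)^2: M 0.3613, M+2 0.4796, M+4 0.1591 → M+2 is the base peak.
P(M+2) = C(2,1) × 0.6011^1 × 0.3989^1 = 2 × 0.6011 × 0.3989 = 0.479558 (base)
P(M) = C(2,0) × 0.6011^2 × 0.3989^0 = 1 × 0.36132121 × 1.0000 = 0.361321
Relative intensity = 0.361321 / 0.479558 × 100 = 75.3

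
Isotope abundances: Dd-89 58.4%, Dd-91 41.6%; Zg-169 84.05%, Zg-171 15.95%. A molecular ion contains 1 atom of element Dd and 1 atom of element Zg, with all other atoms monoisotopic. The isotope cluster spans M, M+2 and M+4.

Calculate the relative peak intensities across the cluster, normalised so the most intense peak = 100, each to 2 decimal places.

100.00 : 90.21 : 13.52

Element Dd pattern (n=1): 0.5840 : 0.4160
Element Zg pattern (n=1): 0.8405 : 0.1595
Convolve the two distributions (both contribute in 2-u steps):
  M: 0.5840×0.8405 = 0.490852
  M+2: 0.5840×0.1595 + 0.4160×0.8405 = 0.442796
  M+4: 0.4160×0.1595 = 0.066352
Scale to base peak (0.490852) = 100: 100.00 : 90.21 : 13.52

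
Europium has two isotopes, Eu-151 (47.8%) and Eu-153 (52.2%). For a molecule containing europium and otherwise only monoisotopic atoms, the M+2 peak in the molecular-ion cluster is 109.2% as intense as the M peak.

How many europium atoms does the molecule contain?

1

The M+2/M ratio from n Eu atoms is n · q/p = n · 0.522/0.478.
n = 1.092 × 0.478/0.522 = 1.00 ≈ 1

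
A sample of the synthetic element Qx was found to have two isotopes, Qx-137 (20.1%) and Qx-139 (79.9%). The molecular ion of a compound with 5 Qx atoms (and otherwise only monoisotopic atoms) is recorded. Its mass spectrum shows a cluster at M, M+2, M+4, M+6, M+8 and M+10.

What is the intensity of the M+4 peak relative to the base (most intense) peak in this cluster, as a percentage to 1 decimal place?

12.7%

Binomial terms of (0.201 + 0.799)^5: M 0.0003, M+2 0.0065, M+4 0.0518, M+6 0.2061, M+8 0.4096, M+10 0.3256 → M+8 is the base peak.
P(M+8) = C(5,4) × 0.201^1 × 0.799^4 = 5 × 0.2010 × 0.40755584 = 0.409594 (base)
P(M+4) = C(5,2) × 0.201^3 × 0.799^2 = 10 × 0.0081206 × 0.638401 = 0.051842
Relative intensity = 0.051842 / 0.409594 × 100 = 12.7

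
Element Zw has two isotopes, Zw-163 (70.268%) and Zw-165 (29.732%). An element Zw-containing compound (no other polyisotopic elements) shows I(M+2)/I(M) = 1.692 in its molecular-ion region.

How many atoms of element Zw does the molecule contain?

The M+2/M ratio from n Zw atoms is n · q/p = n · 0.29732/0.70268.
n = 1.692 × 0.70268/0.29732 = 4.00 ≈ 4

4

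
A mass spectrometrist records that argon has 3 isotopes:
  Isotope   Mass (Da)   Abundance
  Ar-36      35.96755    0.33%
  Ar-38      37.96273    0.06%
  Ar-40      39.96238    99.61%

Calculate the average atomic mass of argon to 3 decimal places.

Ar = Σ fᵢ·mᵢ = 0.0033 × 35.96755 + 0.0006 × 37.96273 + 0.9961 × 39.96238
= 0.118693 + 0.022778 + 39.806527 = 39.947998 Da

39.948 Da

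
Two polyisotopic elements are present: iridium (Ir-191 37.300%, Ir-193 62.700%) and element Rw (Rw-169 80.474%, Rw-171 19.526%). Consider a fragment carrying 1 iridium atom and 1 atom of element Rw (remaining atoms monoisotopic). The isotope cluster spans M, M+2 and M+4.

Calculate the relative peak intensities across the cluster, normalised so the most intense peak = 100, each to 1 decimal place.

52.0 : 100.0 : 21.2

Iridium pattern (n=1): 0.3730 : 0.6270
Element Rw pattern (n=1): 0.80474 : 0.19526
Convolve the two distributions (both contribute in 2-u steps):
  M: 0.3730×0.80474 = 0.300168
  M+2: 0.3730×0.19526 + 0.6270×0.80474 = 0.577404
  M+4: 0.6270×0.19526 = 0.122428
Scale to base peak (0.577404) = 100: 52.0 : 100.0 : 21.2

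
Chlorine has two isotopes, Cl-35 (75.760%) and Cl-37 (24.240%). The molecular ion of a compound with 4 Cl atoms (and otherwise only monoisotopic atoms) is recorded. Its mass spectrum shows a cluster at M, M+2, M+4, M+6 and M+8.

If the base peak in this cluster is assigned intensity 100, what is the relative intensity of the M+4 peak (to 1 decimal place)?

(0.75760 + 0.24240)^4 gives M 0.3294, M+2 0.4216, M+4 0.2023, M+6 0.0432, M+8 0.0035; the largest is M+2.
P(M+2) = C(4,1) × 0.75760^3 × 0.24240^1 = 4 × 0.4348304 × 0.2424 = 0.421612 (base)
P(M+4) = C(4,2) × 0.75760^2 × 0.24240^2 = 6 × 0.57395776 × 0.05875776 = 0.202347
Relative intensity = 0.202347 / 0.421612 × 100 = 48.0

48.0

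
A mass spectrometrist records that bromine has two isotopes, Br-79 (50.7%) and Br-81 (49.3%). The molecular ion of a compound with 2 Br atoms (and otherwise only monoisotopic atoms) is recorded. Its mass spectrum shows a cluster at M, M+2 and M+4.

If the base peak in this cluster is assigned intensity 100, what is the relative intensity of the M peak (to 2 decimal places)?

Term probabilities: M 0.2570, M+2 0.4999, M+4 0.2430. Base peak = M+2.
P(M+2) = C(2,1) × 0.507^1 × 0.493^1 = 2 × 0.5070 × 0.4930 = 0.499902 (base)
P(M) = C(2,0) × 0.507^2 × 0.493^0 = 1 × 0.257049 × 1.0000 = 0.257049
Relative intensity = 0.257049 / 0.499902 × 100 = 51.42

51.42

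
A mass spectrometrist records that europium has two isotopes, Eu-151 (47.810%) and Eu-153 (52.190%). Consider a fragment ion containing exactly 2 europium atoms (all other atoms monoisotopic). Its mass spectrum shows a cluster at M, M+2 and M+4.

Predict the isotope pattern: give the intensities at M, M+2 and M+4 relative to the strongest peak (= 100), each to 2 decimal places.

45.80 : 100.00 : 54.58

Each Eu atom is independently Eu-151 (p = 0.47810) or Eu-153 (q = 0.52190); the cluster is the binomial expansion (p + q)^2.
P(M) = 0.47810^2 = 0.228580
P(M+2) = 2 × 0.47810^1 × 0.52190^1 = 0.499041
P(M+4) = 0.52190^2 = 0.272380
The M+2 peak is largest (0.499041); scaling to 100 gives 45.80 : 100.00 : 54.58.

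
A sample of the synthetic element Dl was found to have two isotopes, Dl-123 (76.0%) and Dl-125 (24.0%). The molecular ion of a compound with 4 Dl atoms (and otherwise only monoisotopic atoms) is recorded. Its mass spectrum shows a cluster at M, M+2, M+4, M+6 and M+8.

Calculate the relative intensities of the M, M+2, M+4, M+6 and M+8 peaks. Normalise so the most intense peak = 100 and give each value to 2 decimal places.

79.17 : 100.00 : 47.37 : 9.97 : 0.79

The 4 Dl atoms are independent, so intensities follow the terms of (0.760 + 0.240)^4.
P(M) = 0.760^4 = 0.333622
P(M+2) = 4 × 0.760^3 × 0.240^1 = 0.421417
P(M+4) = 6 × 0.760^2 × 0.240^2 = 0.199619
P(M+6) = 4 × 0.760^1 × 0.240^3 = 0.042025
P(M+8) = 0.240^4 = 0.003318
The M+2 peak is largest (0.421417); scaling to 100 gives 79.17 : 100.00 : 47.37 : 9.97 : 0.79.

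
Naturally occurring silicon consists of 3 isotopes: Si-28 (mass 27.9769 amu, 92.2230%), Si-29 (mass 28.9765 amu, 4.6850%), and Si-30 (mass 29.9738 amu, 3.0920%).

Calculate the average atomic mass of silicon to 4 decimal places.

Weight each isotope mass by its fractional abundance: 0.922230 × 27.9769 + 0.046850 × 28.9765 + 0.030920 × 29.9738
= 25.80114 + 1.35755 + 0.92679 = 28.08548 amu

28.0855 amu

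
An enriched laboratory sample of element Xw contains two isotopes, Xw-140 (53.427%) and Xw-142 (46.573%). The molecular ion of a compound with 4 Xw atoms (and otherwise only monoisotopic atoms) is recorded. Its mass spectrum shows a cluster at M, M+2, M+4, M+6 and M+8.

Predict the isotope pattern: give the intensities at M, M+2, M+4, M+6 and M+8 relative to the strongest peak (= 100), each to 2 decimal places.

Each Xw atom is independently Xw-140 (p = 0.53427) or Xw-142 (q = 0.46573); the cluster is the binomial expansion (p + q)^4.
P(M) = 0.53427^4 = 0.081479
P(M+2) = 4 × 0.53427^3 × 0.46573^1 = 0.284103
P(M+4) = 6 × 0.53427^2 × 0.46573^2 = 0.371485
P(M+6) = 4 × 0.53427^1 × 0.46573^3 = 0.215885
P(M+8) = 0.46573^4 = 0.047048
The M+4 peak is largest (0.371485); scaling to 100 gives 21.93 : 76.48 : 100.00 : 58.11 : 12.66.

21.93 : 76.48 : 100.00 : 58.11 : 12.66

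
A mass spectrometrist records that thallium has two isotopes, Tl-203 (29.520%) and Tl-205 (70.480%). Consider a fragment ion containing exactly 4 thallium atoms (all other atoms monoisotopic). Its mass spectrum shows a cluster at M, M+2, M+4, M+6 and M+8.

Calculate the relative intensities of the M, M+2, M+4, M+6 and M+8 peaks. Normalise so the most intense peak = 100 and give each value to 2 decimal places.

Expanding (0.29520 + 0.70480)^4:
P(M) = 0.29520^4 = 0.007594
P(M+2) = 4 × 0.29520^3 × 0.70480^1 = 0.072523
P(M+4) = 6 × 0.29520^2 × 0.70480^2 = 0.259726
P(M+6) = 4 × 0.29520^1 × 0.70480^3 = 0.413403
P(M+8) = 0.70480^4 = 0.246754
The M+6 peak is largest (0.413403); scaling to 100 gives 1.84 : 17.54 : 62.83 : 100.00 : 59.69.

1.84 : 17.54 : 62.83 : 100.00 : 59.69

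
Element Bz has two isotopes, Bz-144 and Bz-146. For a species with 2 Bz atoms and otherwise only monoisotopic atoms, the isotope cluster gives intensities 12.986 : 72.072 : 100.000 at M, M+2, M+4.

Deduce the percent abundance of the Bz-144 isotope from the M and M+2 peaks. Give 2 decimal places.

26.49%

If p is the fraction of Bz that is Bz-144, then I(M+2)/I(M) = [C(2,1)·p^1·(1−p)] / p^2 = 2·(1−p)/p = 72.072/12.986 = 5.5500
(1−p)/p = 5.5500/2 = 2.7750  ⇒  p = 1/(1 + 2.7750) = 0.2649
Bz-144: 26.49%, Bz-146: 73.51%.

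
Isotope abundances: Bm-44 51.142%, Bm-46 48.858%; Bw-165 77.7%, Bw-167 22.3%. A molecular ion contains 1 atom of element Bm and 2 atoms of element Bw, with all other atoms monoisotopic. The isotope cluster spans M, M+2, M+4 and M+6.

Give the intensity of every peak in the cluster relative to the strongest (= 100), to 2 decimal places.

65.39 : 100.00 : 41.24 : 5.15

Element Bm pattern (n=1): 0.51142 : 0.48858
Element Bw pattern (n=2): 0.603729 : 0.346542 : 0.049729
Convolve the two distributions (both contribute in 2-u steps):
  M: 0.51142×0.603729 = 0.308759
  M+2: 0.51142×0.346542 + 0.48858×0.603729 = 0.472198
  M+4: 0.51142×0.049729 + 0.48858×0.346542 = 0.194746
  M+6: 0.48858×0.049729 = 0.024297
Scale to base peak (0.472198) = 100: 65.39 : 100.00 : 41.24 : 5.15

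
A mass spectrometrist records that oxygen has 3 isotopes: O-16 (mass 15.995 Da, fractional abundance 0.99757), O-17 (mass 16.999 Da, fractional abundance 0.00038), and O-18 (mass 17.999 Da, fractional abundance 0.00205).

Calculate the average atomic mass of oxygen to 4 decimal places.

15.9995 Da

Ar = Σ fᵢ·mᵢ = 0.99757 × 15.995 + 0.00038 × 16.999 + 0.00205 × 17.999
= 15.95613 + 0.00646 + 0.03690 = 15.99949 Da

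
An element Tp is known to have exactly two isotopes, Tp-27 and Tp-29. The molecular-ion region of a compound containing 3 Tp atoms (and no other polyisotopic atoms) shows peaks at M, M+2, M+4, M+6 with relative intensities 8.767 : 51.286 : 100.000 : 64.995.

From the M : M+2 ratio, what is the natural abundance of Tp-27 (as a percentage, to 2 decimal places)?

33.90%

If p is the fraction of Tp that is Tp-27, then I(M+2)/I(M) = [C(3,1)·p^2·(1−p)] / p^3 = 3·(1−p)/p = 51.286/8.767 = 5.8499
(1−p)/p = 5.8499/3 = 1.9500  ⇒  p = 1/(1 + 1.9500) = 0.3390
Tp-27: 33.90%, Tp-29: 66.10%.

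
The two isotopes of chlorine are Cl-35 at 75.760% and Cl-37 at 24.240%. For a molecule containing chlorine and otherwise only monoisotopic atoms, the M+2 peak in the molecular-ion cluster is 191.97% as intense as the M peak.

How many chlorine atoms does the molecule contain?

6

For n independent Cl atoms, I(M+2)/I(M) = n · (abundance Cl-37) / (abundance Cl-35) = n · 0.24240/0.75760.
n = 1.9197 × 0.75760/0.24240 = 6.00 ≈ 6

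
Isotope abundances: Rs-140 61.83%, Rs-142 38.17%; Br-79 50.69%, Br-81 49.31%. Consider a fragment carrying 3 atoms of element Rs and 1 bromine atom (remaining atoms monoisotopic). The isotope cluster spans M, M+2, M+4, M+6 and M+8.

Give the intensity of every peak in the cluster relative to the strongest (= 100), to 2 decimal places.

Element Rs pattern (n=3): 0.23637293 : 0.43776588 : 0.27024945 : 0.05561174
Bromine pattern (n=1): 0.5069 : 0.4931
Convolve the two distributions (both contribute in 2-u steps):
  M: 0.23637293×0.5069 = 0.119817
  M+2: 0.23637293×0.4931 + 0.43776588×0.5069 = 0.338459
  M+4: 0.43776588×0.4931 + 0.27024945×0.5069 = 0.352852
  M+6: 0.27024945×0.4931 + 0.05561174×0.5069 = 0.161450
  M+8: 0.05561174×0.4931 = 0.027422
Scale to base peak (0.352852) = 100: 33.96 : 95.92 : 100.00 : 45.76 : 7.77

33.96 : 95.92 : 100.00 : 45.76 : 7.77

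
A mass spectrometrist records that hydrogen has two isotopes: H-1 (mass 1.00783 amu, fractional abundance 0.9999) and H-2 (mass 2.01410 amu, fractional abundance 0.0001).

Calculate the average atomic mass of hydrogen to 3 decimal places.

1.008 amu

Weight each isotope mass by its fractional abundance: 0.9999 × 1.00783 + 0.0001 × 2.01410
= 1.007729 + 0.000201 = 1.007930 amu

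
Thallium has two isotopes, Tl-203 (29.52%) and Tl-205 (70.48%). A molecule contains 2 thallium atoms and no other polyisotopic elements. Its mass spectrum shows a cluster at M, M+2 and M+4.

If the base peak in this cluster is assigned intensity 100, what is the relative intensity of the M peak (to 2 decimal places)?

Binomial terms of (0.2952 + 0.7048)^2: M 0.0871, M+2 0.4161, M+4 0.4967 → M+4 is the base peak.
P(M+4) = C(2,2) × 0.2952^0 × 0.7048^2 = 1 × 1.0000 × 0.49674304 = 0.496743 (base)
P(M) = C(2,0) × 0.2952^2 × 0.7048^0 = 1 × 0.08714304 × 1.0000 = 0.087143
Relative intensity = 0.087143 / 0.496743 × 100 = 17.54

17.54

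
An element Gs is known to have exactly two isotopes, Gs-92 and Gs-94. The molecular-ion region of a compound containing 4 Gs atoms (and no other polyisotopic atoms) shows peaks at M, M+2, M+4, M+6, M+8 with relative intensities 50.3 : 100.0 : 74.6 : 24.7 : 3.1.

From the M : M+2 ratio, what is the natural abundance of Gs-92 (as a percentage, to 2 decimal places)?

66.80%

Let p = fractional abundance of Gs-92. I(M+2)/I(M) = [C(4,1)·p^3·(1−p)] / p^4 = 4·(1−p)/p = 100.0/50.3 = 1.9881
(1−p)/p = 1.9881/4 = 0.4970  ⇒  p = 1/(1 + 0.4970) = 0.6680
Gs-92: 66.80%, Gs-94: 33.20%.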